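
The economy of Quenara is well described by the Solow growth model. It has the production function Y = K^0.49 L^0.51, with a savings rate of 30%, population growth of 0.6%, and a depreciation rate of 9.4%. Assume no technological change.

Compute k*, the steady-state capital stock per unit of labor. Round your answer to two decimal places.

Steady state requires s·f(k) = (n + δ)·k, i.e. s·k^α = (n + δ)·k.
Rearranging, k^(1−α) = s / (n + δ).
k^0.51 = 0.30 / (0.006 + 0.094) = 0.30 / 0.100 = 3.0000
k* = 3.0000^(1/0.51) ≈ 8.6205

k* ≈ 8.62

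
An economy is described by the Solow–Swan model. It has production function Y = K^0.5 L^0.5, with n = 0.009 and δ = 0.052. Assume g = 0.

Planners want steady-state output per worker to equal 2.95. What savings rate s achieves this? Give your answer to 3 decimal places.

Steady state requires s·f(k) = (n + δ)·k, i.e. s·k^α = (n + δ)·k.
Since y* = [s/(n + δ)]^(α/(1−α)), we have s/(n + δ) = (y*)^((1−α)/α) = 2.95^1 = 2.9500.
Therefore s = 2.9500 × (n + δ) = 2.9500 × 0.061 = 0.1800.

s ≈ 0.180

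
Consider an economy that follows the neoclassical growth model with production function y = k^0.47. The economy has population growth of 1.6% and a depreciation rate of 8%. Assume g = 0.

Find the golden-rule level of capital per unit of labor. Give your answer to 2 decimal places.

The golden rule sets f'(k) = n + δ, i.e. α·k^(α−1) = n + δ.
So k^(1−α) = α / (n + δ) = 0.47 / 0.096 = 4.8958.
k_gold = 4.8958^(1/0.53) ≈ 20.0242

k_gold ≈ 20.02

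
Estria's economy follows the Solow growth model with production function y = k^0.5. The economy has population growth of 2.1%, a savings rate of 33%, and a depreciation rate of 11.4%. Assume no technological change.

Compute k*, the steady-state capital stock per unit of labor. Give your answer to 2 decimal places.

In steady state, investment equals break-even investment: s·k^α = (n + δ)·k.
Rearranging, k^(1−α) = s / (n + δ).
k^0.5 = 0.33 / (0.021 + 0.114) = 0.33 / 0.135 = 2.4444
k* = 2.4444^(1/0.5) ≈ 5.9751

k* ≈ 5.98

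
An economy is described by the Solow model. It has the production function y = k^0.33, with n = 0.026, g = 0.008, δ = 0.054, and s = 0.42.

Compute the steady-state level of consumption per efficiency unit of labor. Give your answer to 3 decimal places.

In steady state, investment equals break-even investment: s·k^α = (n + g + δ)·k.
Dividing both sides by k: k^(1−α) = s / (n + g + δ).
k^0.67 = 0.42 / (0.026 + 0.008 + 0.054) = 0.42 / 0.088 = 4.7727
k* = 4.7727^(1/0.67) ≈ 10.3058
y* = (k*)^α = 10.3058^0.33 ≈ 2.1593
c* = (1 − s)·y* = (1 − 0.42) × 2.1593 ≈ 1.2524

c* ≈ 1.252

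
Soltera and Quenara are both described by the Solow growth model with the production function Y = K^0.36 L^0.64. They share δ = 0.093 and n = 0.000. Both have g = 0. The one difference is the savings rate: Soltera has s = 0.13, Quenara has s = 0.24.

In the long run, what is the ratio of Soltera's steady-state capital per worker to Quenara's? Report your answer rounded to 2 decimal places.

Steady-state k* = [s/(n + δ)]^(1/(1−α)), so the ratio is [ (s_S/(n + δ)_S) / (s_Q/(n + δ)_Q) ]^1.5625.
s_S/(n + δ)_S = 0.13/0.093 = 1.3978; s_Q/(n + δ)_Q = 0.24/0.093 = 2.5806.
Ratio = (1.3978/2.5806)^1.5625 = 0.5417^1.5625 ≈ 0.3837

k*_S / k*_Q ≈ 0.38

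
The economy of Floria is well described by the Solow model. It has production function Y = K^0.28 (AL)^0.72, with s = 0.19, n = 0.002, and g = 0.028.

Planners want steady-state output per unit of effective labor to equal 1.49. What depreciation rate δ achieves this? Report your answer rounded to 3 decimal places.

Steady state requires s·f(k) = (n + g + δ)·k, i.e. s·k^α = (n + g + δ)·k.
Since y* = [s/(n + g + δ)]^(α/(1−α)), we have s/(n + g + δ) = (y*)^((1−α)/α) = 1.49^2.5714 = 2.7882.
Therefore n + g + δ = s / 2.7882 = 0.19 / 2.7882 = 0.0681, so δ = 0.0681 − 0.030 = 0.0381.

δ ≈ 0.038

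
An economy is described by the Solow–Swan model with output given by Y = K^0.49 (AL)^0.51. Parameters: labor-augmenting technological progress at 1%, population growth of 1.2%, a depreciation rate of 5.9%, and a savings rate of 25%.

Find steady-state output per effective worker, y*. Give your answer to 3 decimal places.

In steady state, investment equals break-even investment: s·k^α = (n + g + δ)·k.
Dividing both sides by k: k^(1−α) = s / (n + g + δ).
k^0.51 = 0.25 / (0.012 + 0.010 + 0.059) = 0.25 / 0.081 = 3.0864
k* = 3.0864^(1/0.51) ≈ 9.1140
y* = (k*)^α = 9.1140^0.49 ≈ 2.9530

y* ≈ 2.953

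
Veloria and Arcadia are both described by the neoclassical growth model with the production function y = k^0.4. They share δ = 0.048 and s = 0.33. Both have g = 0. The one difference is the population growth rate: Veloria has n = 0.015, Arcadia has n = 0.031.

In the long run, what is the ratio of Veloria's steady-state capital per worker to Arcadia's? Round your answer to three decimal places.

ratio ≈ 1.458

Steady-state k* = [s/(n + δ)]^(1/(1−α)), so the ratio is [ (s_V/(n + δ)_V) / (s_A/(n + δ)_A) ]^1.6667.
s_V/(n + δ)_V = 0.33/0.063 = 5.2381; s_A/(n + δ)_A = 0.33/0.079 = 4.1772.
Ratio = (5.2381/4.1772)^1.6667 = 1.2540^1.6667 ≈ 1.4583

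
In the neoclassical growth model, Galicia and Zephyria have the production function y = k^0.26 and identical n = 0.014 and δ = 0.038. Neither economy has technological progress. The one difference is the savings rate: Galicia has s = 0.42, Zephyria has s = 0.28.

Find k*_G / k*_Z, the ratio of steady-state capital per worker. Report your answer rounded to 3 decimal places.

Steady-state k* = [s/(n + δ)]^(1/(1−α)), so the ratio is [ (s_G/(n + δ)_G) / (s_Z/(n + δ)_Z) ]^1.3514.
s_G/(n + δ)_G = 0.42/0.052 = 8.0769; s_Z/(n + δ)_Z = 0.28/0.052 = 5.3846.
Ratio = (8.0769/5.3846)^1.3514 = 1.5000^1.3514 ≈ 1.7297

k*_G / k*_Z ≈ 1.730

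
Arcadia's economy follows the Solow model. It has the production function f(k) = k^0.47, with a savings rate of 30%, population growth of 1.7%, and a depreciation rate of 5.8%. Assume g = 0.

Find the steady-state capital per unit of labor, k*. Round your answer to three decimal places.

Steady state requires s·f(k) = (n + δ)·k, i.e. s·k^α = (n + δ)·k.
Dividing both sides by k: k^(1−α) = s / (n + δ).
k^0.53 = 0.30 / (0.017 + 0.058) = 0.30 / 0.075 = 4.0000
k* = 4.0000^(1/0.53) ≈ 13.6761

k* = 13.676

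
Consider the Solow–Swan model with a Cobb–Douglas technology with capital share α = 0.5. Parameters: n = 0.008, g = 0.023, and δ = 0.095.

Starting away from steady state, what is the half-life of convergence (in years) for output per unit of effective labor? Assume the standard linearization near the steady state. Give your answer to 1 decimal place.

about 11.0 years

Near the steady state the convergence rate is λ = (1 − α)(n + g + δ).
λ = (1 − 0.5) × 0.126 = 0.5 × 0.126 = 0.0630
Half-life = ln 2 / λ = 0.6931 / 0.0630 ≈ 11.00 years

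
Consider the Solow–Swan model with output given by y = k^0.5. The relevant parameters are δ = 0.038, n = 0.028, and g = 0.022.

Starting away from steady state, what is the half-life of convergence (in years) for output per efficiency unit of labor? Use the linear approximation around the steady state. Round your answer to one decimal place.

Near the steady state the convergence rate is λ = (1 − α)(n + g + δ).
λ = (1 − 0.5) × 0.088 = 0.5 × 0.088 = 0.0440
Half-life = ln 2 / λ = 0.6931 / 0.0440 ≈ 15.75 years

about 15.8 years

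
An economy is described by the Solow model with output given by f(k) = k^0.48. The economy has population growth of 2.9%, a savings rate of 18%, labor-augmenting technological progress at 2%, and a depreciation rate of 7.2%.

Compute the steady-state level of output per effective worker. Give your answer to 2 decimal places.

Steady state requires s·f(k) = (n + g + δ)·k, i.e. s·k^α = (n + g + δ)·k.
Dividing both sides by k: k^(1−α) = s / (n + g + δ).
k^0.52 = 0.18 / (0.029 + 0.020 + 0.072) = 0.18 / 0.121 = 1.4876
k* = 1.4876^(1/0.52) ≈ 2.1464
y* = (k*)^α = 2.1464^0.48 ≈ 1.4428

y* ≈ 1.44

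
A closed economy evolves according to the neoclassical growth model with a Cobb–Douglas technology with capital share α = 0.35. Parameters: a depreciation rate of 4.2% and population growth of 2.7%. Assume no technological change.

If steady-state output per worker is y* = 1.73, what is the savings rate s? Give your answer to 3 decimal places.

In steady state, investment equals break-even investment: s·k^α = (n + δ)·k.
Since y* = [s/(n + δ)]^(α/(1−α)), we have s/(n + δ) = (y*)^((1−α)/α) = 1.73^1.8571 = 2.7674.
Therefore s = 2.7674 × (n + δ) = 2.7674 × 0.069 = 0.1910.

s ≈ 0.191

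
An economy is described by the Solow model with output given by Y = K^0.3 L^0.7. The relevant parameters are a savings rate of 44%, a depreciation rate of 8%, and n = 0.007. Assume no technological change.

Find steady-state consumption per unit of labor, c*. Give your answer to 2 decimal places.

Steady state requires s·f(k) = (n + δ)·k, i.e. s·k^α = (n + δ)·k.
Rearranging, k^(1−α) = s / (n + δ).
k^0.7 = 0.44 / (0.007 + 0.080) = 0.44 / 0.087 = 5.0575
k* = 5.0575^(1/0.7) ≈ 10.1303
y* = (k*)^α = 10.1303^0.3 ≈ 2.0030
c* = (1 − s)·y* = (1 − 0.44) × 2.0030 ≈ 1.1217

c* = 1.12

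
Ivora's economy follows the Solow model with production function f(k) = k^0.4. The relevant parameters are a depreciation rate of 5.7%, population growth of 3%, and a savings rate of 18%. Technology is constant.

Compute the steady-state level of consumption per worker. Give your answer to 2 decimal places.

c* ≈ 1.33

At the steady state, Δk = 0, so s·k^α = (n + δ)·k.
Rearranging, k^(1−α) = s / (n + δ).
k^0.6 = 0.18 / (0.030 + 0.057) = 0.18 / 0.087 = 2.0690
k* = 2.0690^(1/0.6) ≈ 3.3594
y* = (k*)^α = 3.3594^0.4 ≈ 1.6237
c* = (1 − s)·y* = (1 − 0.18) × 1.6237 ≈ 1.3314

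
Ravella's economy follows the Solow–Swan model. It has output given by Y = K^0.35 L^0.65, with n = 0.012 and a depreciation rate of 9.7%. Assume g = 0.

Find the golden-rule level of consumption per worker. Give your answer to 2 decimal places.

At the golden rule, f'(k) = n + δ, so α·k^(α−1) = n + δ and k_gold = (α/(n + δ))^(1/(1−α)).
k_gold = (0.35/0.109)^(1/0.65) = 3.2110^1.5385 ≈ 6.0182
c_gold = f(k_gold) − (n + δ)·k_gold = 1.8742 − 0.109×6.0182 ≈ 1.2182

c_gold ≈ 1.22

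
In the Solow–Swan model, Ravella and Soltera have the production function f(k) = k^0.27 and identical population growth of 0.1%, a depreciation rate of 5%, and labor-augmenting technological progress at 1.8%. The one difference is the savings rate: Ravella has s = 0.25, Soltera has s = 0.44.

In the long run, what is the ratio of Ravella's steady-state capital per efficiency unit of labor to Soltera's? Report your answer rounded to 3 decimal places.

ratio ≈ 0.461

Steady-state k* = [s/(n + g + δ)]^(1/(1−α)), so the ratio is [ (s_R/(n + g + δ)_R) / (s_S/(n + g + δ)_S) ]^1.3699.
s_R/(n + g + δ)_R = 0.25/0.069 = 3.6232; s_S/(n + g + δ)_S = 0.44/0.069 = 6.3768.
Ratio = (3.6232/6.3768)^1.3699 = 0.5682^1.3699 ≈ 0.4610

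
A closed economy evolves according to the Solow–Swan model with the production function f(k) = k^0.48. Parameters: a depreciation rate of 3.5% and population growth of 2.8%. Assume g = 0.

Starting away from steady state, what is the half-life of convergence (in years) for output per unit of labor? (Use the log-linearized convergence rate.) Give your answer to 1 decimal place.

Near the steady state the convergence rate is λ = (1 − α)(n + δ).
λ = (1 − 0.48) × 0.063 = 0.52 × 0.063 = 0.03276
Half-life = ln 2 / λ = 0.6931 / 0.03276 ≈ 21.16 years

about 21.2 years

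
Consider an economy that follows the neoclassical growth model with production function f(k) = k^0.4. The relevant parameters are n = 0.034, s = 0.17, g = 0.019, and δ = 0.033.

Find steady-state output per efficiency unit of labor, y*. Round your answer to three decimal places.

y* = 1.575

Steady state requires s·f(k) = (n + g + δ)·k, i.e. s·k^α = (n + g + δ)·k.
Rearranging, k^(1−α) = s / (n + g + δ).
k^0.6 = 0.17 / (0.034 + 0.019 + 0.033) = 0.17 / 0.086 = 1.9767
k* = 1.9767^(1/0.6) ≈ 3.1134
y* = (k*)^α = 3.1134^0.4 ≈ 1.5750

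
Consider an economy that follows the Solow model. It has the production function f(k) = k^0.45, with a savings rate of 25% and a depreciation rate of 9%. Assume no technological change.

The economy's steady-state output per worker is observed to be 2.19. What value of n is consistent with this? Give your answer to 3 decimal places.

n ≈ 0.006

In steady state, investment equals break-even investment: s·k^α = (n + δ)·k.
Since y* = [s/(n + δ)]^(α/(1−α)), we have s/(n + δ) = (y*)^((1−α)/α) = 2.19^1.2222 = 2.6067.
Therefore n + δ = s / 2.6067 = 0.25 / 2.6067 = 0.0959, so n = 0.0959 − 0.090 = 0.0059.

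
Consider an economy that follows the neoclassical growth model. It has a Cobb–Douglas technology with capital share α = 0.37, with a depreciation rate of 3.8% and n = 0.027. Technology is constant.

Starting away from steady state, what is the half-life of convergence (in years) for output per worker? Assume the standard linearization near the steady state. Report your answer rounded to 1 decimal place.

Near the steady state the convergence rate is λ = (1 − α)(n + δ).
λ = (1 − 0.37) × 0.065 = 0.63 × 0.065 = 0.04095
Half-life = ln 2 / λ = 0.6931 / 0.04095 ≈ 16.93 years

half-life ≈ 16.9 years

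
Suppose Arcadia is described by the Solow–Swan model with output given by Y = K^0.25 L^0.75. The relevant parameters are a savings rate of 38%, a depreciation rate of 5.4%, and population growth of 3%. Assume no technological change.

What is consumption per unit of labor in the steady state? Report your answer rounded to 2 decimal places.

At the steady state, Δk = 0, so s·k^α = (n + δ)·k.
Rearranging, k^(1−α) = s / (n + δ).
k^0.75 = 0.38 / (0.030 + 0.054) = 0.38 / 0.084 = 4.5238
k* = 4.5238^(1/0.75) ≈ 7.4818
y* = (k*)^α = 7.4818^0.25 ≈ 1.6539
c* = (1 − s)·y* = (1 − 0.38) × 1.6539 ≈ 1.0254

c* = 1.03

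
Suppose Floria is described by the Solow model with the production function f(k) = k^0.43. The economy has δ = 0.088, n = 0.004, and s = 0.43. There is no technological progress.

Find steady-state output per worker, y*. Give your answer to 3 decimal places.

In steady state, investment equals break-even investment: s·k^α = (n + δ)·k.
Rearranging, k^(1−α) = s / (n + δ).
k^0.57 = 0.43 / (0.004 + 0.088) = 0.43 / 0.092 = 4.6739
k* = 4.6739^(1/0.57) ≈ 14.9581
y* = (k*)^α = 14.9581^0.43 ≈ 3.2003

y* ≈ 3.200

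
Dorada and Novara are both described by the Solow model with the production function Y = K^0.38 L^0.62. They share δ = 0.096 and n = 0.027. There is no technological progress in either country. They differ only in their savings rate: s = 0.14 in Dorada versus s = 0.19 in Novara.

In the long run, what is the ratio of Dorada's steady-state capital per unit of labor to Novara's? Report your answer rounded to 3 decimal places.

ratio ≈ 0.611

Steady-state k* = [s/(n + δ)]^(1/(1−α)), so the ratio is [ (s_D/(n + δ)_D) / (s_N/(n + δ)_N) ]^1.6129.
s_D/(n + δ)_D = 0.14/0.123 = 1.1382; s_N/(n + δ)_N = 0.19/0.123 = 1.5447.
Ratio = (1.1382/1.5447)^1.6129 = 0.7368^1.6129 ≈ 0.6110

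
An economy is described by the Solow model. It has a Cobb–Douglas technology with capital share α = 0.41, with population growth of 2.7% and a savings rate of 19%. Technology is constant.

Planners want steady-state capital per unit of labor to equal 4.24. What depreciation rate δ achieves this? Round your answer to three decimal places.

Steady state requires s·f(k) = (n + δ)·k, i.e. s·k^α = (n + δ)·k.
So s / (n + δ) = (k*)^(1−α) = 4.24^0.59 = 2.3450.
Therefore n + δ = s / 2.3450 = 0.19 / 2.3450 = 0.0810, so δ = 0.0810 − 0.027 = 0.0540.

δ ≈ 0.054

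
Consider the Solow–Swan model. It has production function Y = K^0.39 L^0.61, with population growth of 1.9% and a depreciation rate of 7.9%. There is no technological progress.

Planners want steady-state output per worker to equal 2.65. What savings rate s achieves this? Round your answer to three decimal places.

s ≈ 0.450

In steady state, investment equals break-even investment: s·k^α = (n + δ)·k.
Since y* = [s/(n + δ)]^(α/(1−α)), we have s/(n + δ) = (y*)^((1−α)/α) = 2.65^1.5641 = 4.5920.
Therefore s = 4.5920 × (n + δ) = 4.5920 × 0.098 = 0.4500.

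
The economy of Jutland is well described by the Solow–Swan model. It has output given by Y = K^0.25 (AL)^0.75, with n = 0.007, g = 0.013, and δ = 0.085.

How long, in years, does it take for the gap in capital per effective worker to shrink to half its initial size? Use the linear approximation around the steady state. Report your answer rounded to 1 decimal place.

half-life ≈ 8.8 years

Near the steady state the convergence rate is λ = (1 − α)(n + g + δ).
λ = (1 − 0.25) × 0.105 = 0.75 × 0.105 = 0.07875
Half-life = ln 2 / λ = 0.6931 / 0.07875 ≈ 8.80 years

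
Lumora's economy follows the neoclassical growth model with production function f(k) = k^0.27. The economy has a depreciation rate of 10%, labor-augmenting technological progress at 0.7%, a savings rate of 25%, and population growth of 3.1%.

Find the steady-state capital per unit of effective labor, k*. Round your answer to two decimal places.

k* ≈ 2.26

In steady state, investment equals break-even investment: s·k^α = (n + g + δ)·k.
Dividing both sides by k: k^(1−α) = s / (n + g + δ).
k^0.73 = 0.25 / (0.031 + 0.007 + 0.100) = 0.25 / 0.138 = 1.8116
k* = 1.8116^(1/0.73) ≈ 2.2569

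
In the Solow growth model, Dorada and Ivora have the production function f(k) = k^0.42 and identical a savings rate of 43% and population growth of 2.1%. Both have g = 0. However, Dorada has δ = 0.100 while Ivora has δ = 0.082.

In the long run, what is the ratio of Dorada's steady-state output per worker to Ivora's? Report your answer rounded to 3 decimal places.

y*_D / y*_I ≈ 0.890

Steady-state y* = [s/(n + δ)]^(α/(1−α)), so the ratio is [ (s_D/(n + δ)_D) / (s_I/(n + δ)_I) ]^0.7241.
s_D/(n + δ)_D = 0.43/0.121 = 3.5537; s_I/(n + δ)_I = 0.43/0.103 = 4.1748.
Ratio = (3.5537/4.1748)^0.7241 = 0.8512^0.7241 ≈ 0.8899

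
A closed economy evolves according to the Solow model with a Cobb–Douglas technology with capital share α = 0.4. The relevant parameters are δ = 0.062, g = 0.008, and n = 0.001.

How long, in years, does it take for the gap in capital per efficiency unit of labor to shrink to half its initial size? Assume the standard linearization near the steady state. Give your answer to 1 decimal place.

Near the steady state the convergence rate is λ = (1 − α)(n + g + δ).
λ = (1 − 0.4) × 0.071 = 0.6 × 0.071 = 0.0426
Half-life = ln 2 / λ = 0.6931 / 0.0426 ≈ 16.27 years

t_½ ≈ 16.3 years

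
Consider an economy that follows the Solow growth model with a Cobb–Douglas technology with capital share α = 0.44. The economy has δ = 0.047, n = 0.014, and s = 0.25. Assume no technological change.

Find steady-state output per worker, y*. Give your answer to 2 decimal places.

y* = 3.03

At the steady state, Δk = 0, so s·k^α = (n + δ)·k.
Dividing both sides by k: k^(1−α) = s / (n + δ).
k^0.56 = 0.25 / (0.014 + 0.047) = 0.25 / 0.061 = 4.0984
k* = 4.0984^(1/0.56) ≈ 12.4152
y* = (k*)^α = 12.4152^0.44 ≈ 3.0293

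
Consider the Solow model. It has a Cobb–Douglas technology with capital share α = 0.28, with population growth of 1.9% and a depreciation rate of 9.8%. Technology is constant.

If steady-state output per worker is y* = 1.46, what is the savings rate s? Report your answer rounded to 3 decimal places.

s ≈ 0.310

In steady state, investment equals break-even investment: s·k^α = (n + δ)·k.
Since y* = [s/(n + δ)]^(α/(1−α)), we have s/(n + δ) = (y*)^((1−α)/α) = 1.46^2.5714 = 2.6462.
Therefore s = 2.6462 × (n + δ) = 2.6462 × 0.117 = 0.3096.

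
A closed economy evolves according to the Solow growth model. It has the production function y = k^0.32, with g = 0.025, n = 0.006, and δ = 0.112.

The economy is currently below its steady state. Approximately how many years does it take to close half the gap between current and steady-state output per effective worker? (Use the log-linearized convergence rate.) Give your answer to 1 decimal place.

Near the steady state the convergence rate is λ = (1 − α)(n + g + δ).
λ = (1 − 0.32) × 0.143 = 0.68 × 0.143 = 0.09724
Half-life = ln 2 / λ = 0.6931 / 0.09724 ≈ 7.13 years

t_½ ≈ 7.1 years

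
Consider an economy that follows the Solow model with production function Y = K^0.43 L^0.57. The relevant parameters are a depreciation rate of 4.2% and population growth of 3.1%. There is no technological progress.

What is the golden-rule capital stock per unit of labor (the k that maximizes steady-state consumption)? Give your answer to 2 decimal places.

The golden rule sets f'(k) = n + δ, i.e. α·k^(α−1) = n + δ.
So k^(1−α) = α / (n + δ) = 0.43 / 0.073 = 5.8904.
k_gold = 5.8904^(1/0.57) ≈ 22.4456

k_gold ≈ 22.45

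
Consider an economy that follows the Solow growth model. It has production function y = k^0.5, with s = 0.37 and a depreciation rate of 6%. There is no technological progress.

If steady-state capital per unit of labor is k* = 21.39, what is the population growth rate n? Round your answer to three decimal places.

At the steady state, Δk = 0, so s·k^α = (n + δ)·k.
So s / (n + δ) = (k*)^(1−α) = 21.39^0.5 = 4.6249.
Therefore n + δ = s / 4.6249 = 0.37 / 4.6249 = 0.0800, so n = 0.0800 − 0.060 = 0.0200.

n ≈ 0.020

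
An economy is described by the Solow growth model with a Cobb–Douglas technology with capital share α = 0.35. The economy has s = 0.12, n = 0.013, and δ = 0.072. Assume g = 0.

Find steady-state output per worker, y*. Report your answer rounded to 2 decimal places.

At the steady state, Δk = 0, so s·k^α = (n + δ)·k.
Rearranging, k^(1−α) = s / (n + δ).
k^0.65 = 0.12 / (0.013 + 0.072) = 0.12 / 0.085 = 1.4118
k* = 1.4118^(1/0.65) ≈ 1.6999
y* = (k*)^α = 1.6999^0.35 ≈ 1.2041

y* ≈ 1.20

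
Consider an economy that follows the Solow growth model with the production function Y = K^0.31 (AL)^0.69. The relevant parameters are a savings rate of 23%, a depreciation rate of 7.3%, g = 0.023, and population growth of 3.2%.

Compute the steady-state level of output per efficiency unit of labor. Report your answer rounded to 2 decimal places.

y* = 1.30

Steady state requires s·f(k) = (n + g + δ)·k, i.e. s·k^α = (n + g + δ)·k.
Dividing both sides by k: k^(1−α) = s / (n + g + δ).
k^0.69 = 0.23 / (0.032 + 0.023 + 0.073) = 0.23 / 0.128 = 1.7969
k* = 1.7969^(1/0.69) ≈ 2.3382
y* = (k*)^α = 2.3382^0.31 ≈ 1.3012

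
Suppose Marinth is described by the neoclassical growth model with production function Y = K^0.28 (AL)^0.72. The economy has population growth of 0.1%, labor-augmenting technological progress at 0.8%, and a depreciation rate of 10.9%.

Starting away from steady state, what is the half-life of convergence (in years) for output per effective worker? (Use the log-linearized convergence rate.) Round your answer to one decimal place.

t_½ ≈ 8.2 years

Near the steady state the convergence rate is λ = (1 − α)(n + g + δ).
λ = (1 − 0.28) × 0.118 = 0.72 × 0.118 = 0.08496
Half-life = ln 2 / λ = 0.6931 / 0.08496 ≈ 8.16 years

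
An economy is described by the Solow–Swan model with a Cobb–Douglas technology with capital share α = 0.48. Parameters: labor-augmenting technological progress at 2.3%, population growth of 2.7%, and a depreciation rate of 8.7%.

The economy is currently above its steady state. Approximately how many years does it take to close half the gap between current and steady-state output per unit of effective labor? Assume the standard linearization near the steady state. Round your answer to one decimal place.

t_½ ≈ 9.7 years

Near the steady state the convergence rate is λ = (1 − α)(n + g + δ).
λ = (1 − 0.48) × 0.137 = 0.52 × 0.137 = 0.07124
Half-life = ln 2 / λ = 0.6931 / 0.07124 ≈ 9.73 years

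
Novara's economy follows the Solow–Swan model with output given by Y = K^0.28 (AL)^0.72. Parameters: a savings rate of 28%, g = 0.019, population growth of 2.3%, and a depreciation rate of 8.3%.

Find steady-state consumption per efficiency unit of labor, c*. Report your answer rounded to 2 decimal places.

c* = 0.99

In steady state, investment equals break-even investment: s·k^α = (n + g + δ)·k.
Rearranging, k^(1−α) = s / (n + g + δ).
k^0.72 = 0.28 / (0.023 + 0.019 + 0.083) = 0.28 / 0.125 = 2.2400
k* = 2.2400^(1/0.72) ≈ 3.0652
y* = (k*)^α = 3.0652^0.28 ≈ 1.3684
c* = (1 − s)·y* = (1 − 0.28) × 1.3684 ≈ 0.9852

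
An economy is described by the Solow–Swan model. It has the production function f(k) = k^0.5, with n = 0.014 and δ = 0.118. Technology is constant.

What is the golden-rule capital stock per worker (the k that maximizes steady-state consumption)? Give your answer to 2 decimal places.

The golden rule sets f'(k) = n + δ, i.e. α·k^(α−1) = n + δ.
So k^(1−α) = α / (n + δ) = 0.5 / 0.132 = 3.7879.
k_gold = 3.7879^(1/0.5) ≈ 14.3482

k_gold ≈ 14.35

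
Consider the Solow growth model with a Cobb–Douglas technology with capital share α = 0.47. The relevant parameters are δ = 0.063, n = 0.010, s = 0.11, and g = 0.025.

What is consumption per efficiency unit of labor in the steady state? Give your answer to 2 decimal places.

Steady state requires s·f(k) = (n + g + δ)·k, i.e. s·k^α = (n + g + δ)·k.
Dividing both sides by k: k^(1−α) = s / (n + g + δ).
k^0.53 = 0.11 / (0.010 + 0.025 + 0.063) = 0.11 / 0.098 = 1.1224
k* = 1.1224^(1/0.53) ≈ 1.2434
y* = (k*)^α = 1.2434^0.47 ≈ 1.1078
c* = (1 − s)·y* = (1 − 0.11) × 1.1078 ≈ 0.9859

c* = 0.99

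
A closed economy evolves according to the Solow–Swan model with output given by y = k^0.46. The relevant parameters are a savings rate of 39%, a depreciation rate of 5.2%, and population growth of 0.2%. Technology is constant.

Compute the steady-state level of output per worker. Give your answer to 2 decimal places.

At the steady state, Δk = 0, so s·k^α = (n + δ)·k.
Rearranging, k^(1−α) = s / (n + δ).
k^0.54 = 0.39 / (0.002 + 0.052) = 0.39 / 0.054 = 7.2222
k* = 7.2222^(1/0.54) ≈ 38.9160
y* = (k*)^α = 38.9160^0.46 ≈ 5.3884

y* ≈ 5.39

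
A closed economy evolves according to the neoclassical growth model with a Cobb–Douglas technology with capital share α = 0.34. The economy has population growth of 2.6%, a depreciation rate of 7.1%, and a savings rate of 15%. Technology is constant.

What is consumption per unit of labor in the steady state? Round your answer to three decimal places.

Steady state requires s·f(k) = (n + δ)·k, i.e. s·k^α = (n + δ)·k.
Rearranging, k^(1−α) = s / (n + δ).
k^0.66 = 0.15 / (0.026 + 0.071) = 0.15 / 0.097 = 1.5464
k* = 1.5464^(1/0.66) ≈ 1.9358
y* = (k*)^α = 1.9358^0.34 ≈ 1.2518
c* = (1 − s)·y* = (1 − 0.15) × 1.2518 ≈ 1.0640

c* ≈ 1.064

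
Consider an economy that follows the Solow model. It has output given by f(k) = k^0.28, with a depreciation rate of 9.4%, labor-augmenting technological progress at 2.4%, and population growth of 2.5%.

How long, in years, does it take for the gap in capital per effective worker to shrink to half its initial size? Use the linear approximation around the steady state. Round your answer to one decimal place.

about 6.7 years

Near the steady state the convergence rate is λ = (1 − α)(n + g + δ).
λ = (1 − 0.28) × 0.143 = 0.72 × 0.143 = 0.10296
Half-life = ln 2 / λ = 0.6931 / 0.10296 ≈ 6.73 years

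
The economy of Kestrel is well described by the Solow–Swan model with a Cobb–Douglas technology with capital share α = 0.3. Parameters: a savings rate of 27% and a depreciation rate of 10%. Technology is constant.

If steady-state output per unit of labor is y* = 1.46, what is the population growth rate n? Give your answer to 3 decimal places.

Steady state requires s·f(k) = (n + δ)·k, i.e. s·k^α = (n + δ)·k.
Since y* = [s/(n + δ)]^(α/(1−α)), we have s/(n + δ) = (y*)^((1−α)/α) = 1.46^2.3333 = 2.4182.
Therefore n + δ = s / 2.4182 = 0.27 / 2.4182 = 0.1117, so n = 0.1117 − 0.100 = 0.0117.

n ≈ 0.012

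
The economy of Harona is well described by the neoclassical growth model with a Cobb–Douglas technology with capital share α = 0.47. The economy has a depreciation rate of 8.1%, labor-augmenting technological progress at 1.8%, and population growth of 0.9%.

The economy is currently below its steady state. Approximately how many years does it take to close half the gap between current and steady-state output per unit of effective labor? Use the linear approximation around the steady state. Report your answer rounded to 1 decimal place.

half-life ≈ 12.1 years

Near the steady state the convergence rate is λ = (1 − α)(n + g + δ).
λ = (1 − 0.47) × 0.108 = 0.53 × 0.108 = 0.05724
Half-life = ln 2 / λ = 0.6931 / 0.05724 ≈ 12.11 years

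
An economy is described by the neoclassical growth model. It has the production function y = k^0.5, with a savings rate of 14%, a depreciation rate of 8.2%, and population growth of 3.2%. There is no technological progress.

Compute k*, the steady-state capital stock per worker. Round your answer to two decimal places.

k* = 1.51

Steady state requires s·f(k) = (n + δ)·k, i.e. s·k^α = (n + δ)·k.
Dividing both sides by k: k^(1−α) = s / (n + δ).
k^0.5 = 0.14 / (0.032 + 0.082) = 0.14 / 0.114 = 1.2281
k* = 1.2281^(1/0.5) ≈ 1.5082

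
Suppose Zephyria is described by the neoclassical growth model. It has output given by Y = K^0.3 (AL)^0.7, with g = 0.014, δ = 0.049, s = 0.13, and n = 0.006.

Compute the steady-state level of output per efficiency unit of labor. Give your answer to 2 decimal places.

At the steady state, Δk = 0, so s·k^α = (n + g + δ)·k.
Rearranging, k^(1−α) = s / (n + g + δ).
k^0.7 = 0.13 / (0.006 + 0.014 + 0.049) = 0.13 / 0.069 = 1.8841
k* = 1.8841^(1/0.7) ≈ 2.4718
y* = (k*)^α = 2.4718^0.3 ≈ 1.3119

y* ≈ 1.31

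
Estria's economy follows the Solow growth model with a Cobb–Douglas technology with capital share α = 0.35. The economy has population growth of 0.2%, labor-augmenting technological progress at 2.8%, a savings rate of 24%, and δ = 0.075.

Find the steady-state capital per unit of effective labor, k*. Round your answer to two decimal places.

In steady state, investment equals break-even investment: s·k^α = (n + g + δ)·k.
Dividing both sides by k: k^(1−α) = s / (n + g + δ).
k^0.65 = 0.24 / (0.002 + 0.028 + 0.075) = 0.24 / 0.105 = 2.2857
k* = 2.2857^(1/0.65) ≈ 3.5673

k* ≈ 3.57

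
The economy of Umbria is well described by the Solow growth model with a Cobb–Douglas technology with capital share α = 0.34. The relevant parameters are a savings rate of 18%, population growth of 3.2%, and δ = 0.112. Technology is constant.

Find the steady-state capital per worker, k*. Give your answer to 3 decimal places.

In steady state, investment equals break-even investment: s·k^α = (n + δ)·k.
Rearranging, k^(1−α) = s / (n + δ).
k^0.66 = 0.18 / (0.032 + 0.112) = 0.18 / 0.144 = 1.2500
k* = 1.2500^(1/0.66) ≈ 1.4023

k* = 1.402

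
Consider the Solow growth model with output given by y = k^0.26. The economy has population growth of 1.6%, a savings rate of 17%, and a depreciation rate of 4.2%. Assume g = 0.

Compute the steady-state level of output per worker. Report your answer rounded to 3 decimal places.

y* ≈ 1.459

At the steady state, Δk = 0, so s·k^α = (n + δ)·k.
Rearranging, k^(1−α) = s / (n + δ).
k^0.74 = 0.17 / (0.016 + 0.042) = 0.17 / 0.058 = 2.9310
k* = 2.9310^(1/0.74) ≈ 4.2766
y* = (k*)^α = 4.2766^0.26 ≈ 1.4591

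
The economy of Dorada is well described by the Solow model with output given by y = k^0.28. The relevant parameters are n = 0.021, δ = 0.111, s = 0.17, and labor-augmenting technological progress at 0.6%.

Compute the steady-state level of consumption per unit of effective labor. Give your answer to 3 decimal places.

c* ≈ 0.900

Steady state requires s·f(k) = (n + g + δ)·k, i.e. s·k^α = (n + g + δ)·k.
Rearranging, k^(1−α) = s / (n + g + δ).
k^0.72 = 0.17 / (0.021 + 0.006 + 0.111) = 0.17 / 0.138 = 1.2319
k* = 1.2319^(1/0.72) ≈ 1.3360
y* = (k*)^α = 1.3360^0.28 ≈ 1.0845
c* = (1 − s)·y* = (1 − 0.17) × 1.0845 ≈ 0.9001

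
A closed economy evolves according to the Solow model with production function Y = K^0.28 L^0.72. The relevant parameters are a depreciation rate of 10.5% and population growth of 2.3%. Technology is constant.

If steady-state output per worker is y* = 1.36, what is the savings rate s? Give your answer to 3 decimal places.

In steady state, investment equals break-even investment: s·k^α = (n + δ)·k.
Since y* = [s/(n + δ)]^(α/(1−α)), we have s/(n + δ) = (y*)^((1−α)/α) = 1.36^2.5714 = 2.2049.
Therefore s = 2.2049 × (n + δ) = 2.2049 × 0.128 = 0.2822.

s ≈ 0.282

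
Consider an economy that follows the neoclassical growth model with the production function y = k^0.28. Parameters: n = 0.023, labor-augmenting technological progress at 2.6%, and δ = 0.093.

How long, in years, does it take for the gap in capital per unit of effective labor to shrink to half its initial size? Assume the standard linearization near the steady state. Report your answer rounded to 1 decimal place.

half-life ≈ 6.8 years

Near the steady state the convergence rate is λ = (1 − α)(n + g + δ).
λ = (1 − 0.28) × 0.142 = 0.72 × 0.142 = 0.10224
Half-life = ln 2 / λ = 0.6931 / 0.10224 ≈ 6.78 years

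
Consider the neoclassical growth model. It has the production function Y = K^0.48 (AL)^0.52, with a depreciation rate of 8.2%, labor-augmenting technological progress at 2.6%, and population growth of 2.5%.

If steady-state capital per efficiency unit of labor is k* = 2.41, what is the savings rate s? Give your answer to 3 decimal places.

s ≈ 0.210

In steady state, investment equals break-even investment: s·k^α = (n + g + δ)·k.
So s / (n + g + δ) = (k*)^(1−α) = 2.41^0.52 = 1.5800.
Therefore s = 1.5800 × (n + g + δ) = 1.5800 × 0.133 = 0.2101.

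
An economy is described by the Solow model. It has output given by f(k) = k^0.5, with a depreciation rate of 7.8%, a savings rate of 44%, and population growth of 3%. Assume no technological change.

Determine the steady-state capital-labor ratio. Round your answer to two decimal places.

In steady state, investment equals break-even investment: s·k^α = (n + δ)·k.
Dividing both sides by k: k^(1−α) = s / (n + δ).
k^0.5 = 0.44 / (0.030 + 0.078) = 0.44 / 0.108 = 4.0741
k* = 4.0741^(1/0.5) ≈ 16.5983

k* = 16.60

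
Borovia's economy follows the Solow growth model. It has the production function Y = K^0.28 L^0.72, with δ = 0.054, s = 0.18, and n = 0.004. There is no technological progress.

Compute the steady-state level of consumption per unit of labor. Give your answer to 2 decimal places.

c* ≈ 1.27

In steady state, investment equals break-even investment: s·k^α = (n + δ)·k.
Dividing both sides by k: k^(1−α) = s / (n + δ).
k^0.72 = 0.18 / (0.004 + 0.054) = 0.18 / 0.058 = 3.1034
k* = 3.1034^(1/0.72) ≈ 4.8207
y* = (k*)^α = 4.8207^0.28 ≈ 1.5534
c* = (1 − s)·y* = (1 − 0.18) × 1.5534 ≈ 1.2738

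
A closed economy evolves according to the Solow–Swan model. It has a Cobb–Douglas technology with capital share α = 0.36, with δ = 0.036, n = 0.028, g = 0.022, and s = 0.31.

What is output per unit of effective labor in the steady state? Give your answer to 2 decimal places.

y* = 2.06

In steady state, investment equals break-even investment: s·k^α = (n + g + δ)·k.
Rearranging, k^(1−α) = s / (n + g + δ).
k^0.64 = 0.31 / (0.028 + 0.022 + 0.036) = 0.31 / 0.086 = 3.6047
k* = 3.6047^(1/0.64) ≈ 7.4149
y* = (k*)^α = 7.4149^0.36 ≈ 2.0570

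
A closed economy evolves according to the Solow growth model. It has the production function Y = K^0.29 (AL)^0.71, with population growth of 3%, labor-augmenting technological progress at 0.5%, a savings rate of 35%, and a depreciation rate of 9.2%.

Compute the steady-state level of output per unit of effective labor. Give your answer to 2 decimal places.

y* ≈ 1.51

At the steady state, Δk = 0, so s·k^α = (n + g + δ)·k.
Rearranging, k^(1−α) = s / (n + g + δ).
k^0.71 = 0.35 / (0.030 + 0.005 + 0.092) = 0.35 / 0.127 = 2.7559
k* = 2.7559^(1/0.71) ≈ 4.1696
y* = (k*)^α = 4.1696^0.29 ≈ 1.5130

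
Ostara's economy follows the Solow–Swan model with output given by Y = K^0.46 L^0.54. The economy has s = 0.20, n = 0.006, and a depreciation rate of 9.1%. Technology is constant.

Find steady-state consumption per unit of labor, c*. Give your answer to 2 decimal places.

c* = 1.48

Steady state requires s·f(k) = (n + δ)·k, i.e. s·k^α = (n + δ)·k.
Dividing both sides by k: k^(1−α) = s / (n + δ).
k^0.54 = 0.20 / (0.006 + 0.091) = 0.20 / 0.097 = 2.0619
k* = 2.0619^(1/0.54) ≈ 3.8192
y* = (k*)^α = 3.8192^0.46 ≈ 1.8523
c* = (1 − s)·y* = (1 − 0.20) × 1.8523 ≈ 1.4818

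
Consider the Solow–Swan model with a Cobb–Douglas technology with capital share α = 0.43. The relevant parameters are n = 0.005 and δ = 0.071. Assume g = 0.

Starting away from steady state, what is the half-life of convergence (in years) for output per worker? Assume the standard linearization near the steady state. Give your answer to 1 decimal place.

half-life ≈ 16.0 years

Near the steady state the convergence rate is λ = (1 − α)(n + δ).
λ = (1 − 0.43) × 0.076 = 0.57 × 0.076 = 0.04332
Half-life = ln 2 / λ = 0.6931 / 0.04332 ≈ 16.00 years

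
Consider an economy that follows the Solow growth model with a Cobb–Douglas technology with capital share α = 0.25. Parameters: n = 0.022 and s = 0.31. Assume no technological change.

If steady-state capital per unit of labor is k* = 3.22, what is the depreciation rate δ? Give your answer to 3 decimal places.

δ ≈ 0.107

In steady state, investment equals break-even investment: s·k^α = (n + δ)·k.
So s / (n + δ) = (k*)^(1−α) = 3.22^0.75 = 2.4038.
Therefore n + δ = s / 2.4038 = 0.31 / 2.4038 = 0.1290, so δ = 0.1290 − 0.022 = 0.1070.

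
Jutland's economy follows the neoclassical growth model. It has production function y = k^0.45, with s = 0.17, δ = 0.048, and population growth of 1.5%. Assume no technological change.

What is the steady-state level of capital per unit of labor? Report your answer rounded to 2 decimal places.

Steady state requires s·f(k) = (n + δ)·k, i.e. s·k^α = (n + δ)·k.
Rearranging, k^(1−α) = s / (n + δ).
k^0.55 = 0.17 / (0.015 + 0.048) = 0.17 / 0.063 = 2.6984
k* = 2.6984^(1/0.55) ≈ 6.0790

k* ≈ 6.08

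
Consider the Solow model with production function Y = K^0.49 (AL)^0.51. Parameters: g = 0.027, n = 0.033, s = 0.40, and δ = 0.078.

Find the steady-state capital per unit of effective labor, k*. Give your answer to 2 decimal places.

k* ≈ 8.06

Steady state requires s·f(k) = (n + g + δ)·k, i.e. s·k^α = (n + g + δ)·k.
Dividing both sides by k: k^(1−α) = s / (n + g + δ).
k^0.51 = 0.40 / (0.033 + 0.027 + 0.078) = 0.40 / 0.138 = 2.8986
k* = 2.8986^(1/0.51) ≈ 8.0585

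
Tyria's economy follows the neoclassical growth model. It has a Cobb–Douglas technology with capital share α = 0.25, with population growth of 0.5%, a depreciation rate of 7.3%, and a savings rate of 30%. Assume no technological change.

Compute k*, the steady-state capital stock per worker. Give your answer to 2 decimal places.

k* ≈ 6.03

At the steady state, Δk = 0, so s·k^α = (n + δ)·k.
Dividing both sides by k: k^(1−α) = s / (n + δ).
k^0.75 = 0.30 / (0.005 + 0.073) = 0.30 / 0.078 = 3.8462
k* = 3.8462^(1/0.75) ≈ 6.0262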